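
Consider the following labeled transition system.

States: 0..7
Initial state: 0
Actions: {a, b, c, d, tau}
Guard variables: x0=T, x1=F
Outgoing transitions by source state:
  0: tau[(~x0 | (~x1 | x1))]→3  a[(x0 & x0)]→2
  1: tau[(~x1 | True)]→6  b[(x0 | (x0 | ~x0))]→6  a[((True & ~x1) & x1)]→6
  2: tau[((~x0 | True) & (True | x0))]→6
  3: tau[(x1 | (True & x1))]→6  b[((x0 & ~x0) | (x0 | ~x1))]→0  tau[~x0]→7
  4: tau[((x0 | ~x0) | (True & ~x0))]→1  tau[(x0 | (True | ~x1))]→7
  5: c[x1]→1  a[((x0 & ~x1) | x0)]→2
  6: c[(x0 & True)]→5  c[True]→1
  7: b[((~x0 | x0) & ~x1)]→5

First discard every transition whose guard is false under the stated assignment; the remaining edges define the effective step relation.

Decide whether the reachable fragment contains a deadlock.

Answer: DEADLOCK-FREE

Analysis:
Reachable = {0,1,2,3,5,6}
  0: a→2  tau→3  [2 out]
  1: b→6  tau→6  [2 out]
  2: tau→6  [1 out]
  3: b→0  [1 out]
  5: a→2  [1 out]
  6: c→1  c→5  [2 out]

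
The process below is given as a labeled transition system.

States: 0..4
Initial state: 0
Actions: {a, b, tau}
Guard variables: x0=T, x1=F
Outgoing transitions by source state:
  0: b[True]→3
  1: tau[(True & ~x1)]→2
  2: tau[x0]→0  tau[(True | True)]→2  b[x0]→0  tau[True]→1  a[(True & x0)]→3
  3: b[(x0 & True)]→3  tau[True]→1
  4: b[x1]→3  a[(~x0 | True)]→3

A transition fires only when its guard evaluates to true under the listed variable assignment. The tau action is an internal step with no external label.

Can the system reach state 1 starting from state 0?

Answer: REACHABLE

Analysis:
Guard filter leaves 10 enabled edge(s).
depth 0: {0}
depth 1: {3}  now seen {0,3}
depth 2: {1}  now seen {0,1,3}
depth 3: {2}  now seen {0,1,2,3}
Reachable = {0,1,2,3}
witness 1: b·tau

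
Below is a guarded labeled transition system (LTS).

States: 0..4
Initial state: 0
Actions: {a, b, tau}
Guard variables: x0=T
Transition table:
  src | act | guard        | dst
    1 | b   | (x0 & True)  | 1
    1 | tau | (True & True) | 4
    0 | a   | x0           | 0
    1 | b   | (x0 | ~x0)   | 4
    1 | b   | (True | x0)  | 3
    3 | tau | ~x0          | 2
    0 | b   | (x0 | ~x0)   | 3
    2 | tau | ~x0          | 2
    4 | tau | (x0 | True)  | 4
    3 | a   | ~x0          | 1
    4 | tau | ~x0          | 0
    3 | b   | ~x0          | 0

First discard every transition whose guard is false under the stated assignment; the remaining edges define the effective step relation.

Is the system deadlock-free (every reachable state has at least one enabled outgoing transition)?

Answer: DEADLOCK at state 3

Working:
R = {0,3}
  0: a→0  b→3  [2 out]
  3: ∅  [deadlock]
Path to 3: b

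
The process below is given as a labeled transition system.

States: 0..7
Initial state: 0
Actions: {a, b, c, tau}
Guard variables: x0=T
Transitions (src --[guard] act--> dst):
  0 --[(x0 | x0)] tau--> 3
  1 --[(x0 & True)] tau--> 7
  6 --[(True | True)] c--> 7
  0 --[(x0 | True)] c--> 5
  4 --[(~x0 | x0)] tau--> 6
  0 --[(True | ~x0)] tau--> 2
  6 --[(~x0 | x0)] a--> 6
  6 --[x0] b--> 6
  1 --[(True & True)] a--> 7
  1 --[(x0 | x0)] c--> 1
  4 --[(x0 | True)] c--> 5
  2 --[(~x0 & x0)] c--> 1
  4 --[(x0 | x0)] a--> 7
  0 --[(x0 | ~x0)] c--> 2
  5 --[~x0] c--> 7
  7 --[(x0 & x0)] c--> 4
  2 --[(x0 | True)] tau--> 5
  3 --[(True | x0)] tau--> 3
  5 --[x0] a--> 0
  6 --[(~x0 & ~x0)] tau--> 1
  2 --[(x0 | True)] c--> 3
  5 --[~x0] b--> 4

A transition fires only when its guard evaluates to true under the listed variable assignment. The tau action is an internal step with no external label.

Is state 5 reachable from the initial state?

Guard filter leaves 18 enabled edge(s).
L0 = {0}
L1 = {2,3,5}  total {0,2,3,5}
R = {0,2,3,5}
Path to 5: c

Answer: REACHABLE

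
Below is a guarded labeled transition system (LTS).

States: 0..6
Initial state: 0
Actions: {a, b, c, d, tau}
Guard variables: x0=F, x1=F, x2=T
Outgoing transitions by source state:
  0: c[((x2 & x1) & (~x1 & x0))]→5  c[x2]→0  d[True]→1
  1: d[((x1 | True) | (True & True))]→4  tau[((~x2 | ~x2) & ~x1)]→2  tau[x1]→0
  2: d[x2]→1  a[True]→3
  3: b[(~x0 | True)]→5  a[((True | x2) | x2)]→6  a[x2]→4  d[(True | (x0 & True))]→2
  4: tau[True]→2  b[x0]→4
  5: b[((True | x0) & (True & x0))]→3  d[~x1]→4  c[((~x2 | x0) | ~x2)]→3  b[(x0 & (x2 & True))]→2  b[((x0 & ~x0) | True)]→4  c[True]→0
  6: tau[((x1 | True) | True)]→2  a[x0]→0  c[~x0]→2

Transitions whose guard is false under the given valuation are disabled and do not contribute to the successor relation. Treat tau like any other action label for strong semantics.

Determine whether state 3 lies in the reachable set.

Answer: REACHABLE

Trace:
Guard filter leaves 15 enabled edge(s).
depth 0: {0}
depth 1: {1}  now seen {0,1}
depth 2: {4}  now seen {0,1,4}
depth 3: {2}  now seen {0,1,2,4}
depth 4: {3}  now seen {0,1,2,3,4}
depth 5: {5,6}  now seen {0,1,2,3,4,5,6}
R = {0,1,2,3,4,5,6}
trace reaching 3: d·d·tau·a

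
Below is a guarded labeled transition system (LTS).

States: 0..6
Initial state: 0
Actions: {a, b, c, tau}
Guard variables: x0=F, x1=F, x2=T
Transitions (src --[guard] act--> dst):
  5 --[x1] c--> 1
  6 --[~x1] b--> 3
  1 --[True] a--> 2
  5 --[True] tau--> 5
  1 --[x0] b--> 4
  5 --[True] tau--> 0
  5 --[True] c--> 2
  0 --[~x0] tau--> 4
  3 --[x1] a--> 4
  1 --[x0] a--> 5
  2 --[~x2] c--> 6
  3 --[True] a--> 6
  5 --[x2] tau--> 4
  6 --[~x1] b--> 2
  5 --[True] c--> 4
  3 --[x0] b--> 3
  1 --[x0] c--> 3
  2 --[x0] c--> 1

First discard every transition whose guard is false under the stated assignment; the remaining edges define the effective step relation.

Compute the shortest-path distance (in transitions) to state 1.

Answer: UNREACHABLE

Working:
Breadth-first toward 1:
  Layer 0: {0}
  Layer 1: {4}
1 never appears.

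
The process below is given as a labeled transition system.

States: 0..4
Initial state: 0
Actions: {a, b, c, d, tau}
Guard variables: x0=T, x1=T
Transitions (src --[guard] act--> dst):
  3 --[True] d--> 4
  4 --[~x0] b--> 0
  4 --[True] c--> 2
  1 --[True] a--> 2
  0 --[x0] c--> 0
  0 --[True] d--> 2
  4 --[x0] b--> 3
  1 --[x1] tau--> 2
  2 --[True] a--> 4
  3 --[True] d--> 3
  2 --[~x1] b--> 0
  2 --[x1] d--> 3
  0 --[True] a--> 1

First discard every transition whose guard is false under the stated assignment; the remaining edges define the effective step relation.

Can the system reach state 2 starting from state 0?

Answer: REACHABLE

Analysis:
After dropping false guards: 11 live edges.
L0 = {0}
L1 = {1,2}  cumulative {0,1,2}
L2 = {3,4}  cumulative {0,1,2,3,4}
Reach set: {0,1,2,3,4}
witness 2: d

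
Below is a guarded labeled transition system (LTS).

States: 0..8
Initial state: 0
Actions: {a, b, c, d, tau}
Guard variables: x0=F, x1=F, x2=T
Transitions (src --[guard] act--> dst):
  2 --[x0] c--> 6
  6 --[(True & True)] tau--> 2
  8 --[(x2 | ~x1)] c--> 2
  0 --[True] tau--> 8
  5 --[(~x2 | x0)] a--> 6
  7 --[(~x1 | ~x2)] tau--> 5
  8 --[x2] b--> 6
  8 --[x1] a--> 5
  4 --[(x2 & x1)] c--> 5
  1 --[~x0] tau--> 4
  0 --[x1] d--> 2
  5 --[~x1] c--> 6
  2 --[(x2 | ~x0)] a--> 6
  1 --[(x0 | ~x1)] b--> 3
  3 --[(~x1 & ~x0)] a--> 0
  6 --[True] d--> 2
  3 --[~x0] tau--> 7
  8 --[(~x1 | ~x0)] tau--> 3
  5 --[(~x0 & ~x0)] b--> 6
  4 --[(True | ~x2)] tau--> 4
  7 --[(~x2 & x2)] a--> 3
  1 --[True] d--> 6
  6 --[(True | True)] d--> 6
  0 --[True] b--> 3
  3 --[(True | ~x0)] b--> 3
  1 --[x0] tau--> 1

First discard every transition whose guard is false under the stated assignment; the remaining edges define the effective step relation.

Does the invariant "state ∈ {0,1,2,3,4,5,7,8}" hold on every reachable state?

Answer: INVARIANT VIOLATED at state 6

Analysis:
Inv-set: {0,1,2,3,4,5,7,8}
Reachable = {0,2,3,5,6,7,8}
  0: ok
  2: ok
  3: ok
  5: ok
  6: VIOLATES
  7: ok
  8: ok
counterexample path to 6: tau·b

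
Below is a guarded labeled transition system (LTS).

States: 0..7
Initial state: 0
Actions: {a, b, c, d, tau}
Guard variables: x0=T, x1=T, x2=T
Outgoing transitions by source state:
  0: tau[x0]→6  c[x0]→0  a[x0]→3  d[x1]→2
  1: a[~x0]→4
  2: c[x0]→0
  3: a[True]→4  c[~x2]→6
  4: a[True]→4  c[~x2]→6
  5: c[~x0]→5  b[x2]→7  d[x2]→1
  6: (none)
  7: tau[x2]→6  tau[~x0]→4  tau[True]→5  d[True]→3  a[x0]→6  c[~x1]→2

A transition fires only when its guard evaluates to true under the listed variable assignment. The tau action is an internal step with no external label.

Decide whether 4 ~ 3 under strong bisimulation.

Compute ~ classes (split until stable):
  P[0] = {{0,1,2,3,4,5,6,7}}
  P[1] = {{0},{1,6},{2},{3,4},{5},{7}}
stable after 2 split(s): 6 block(s)
class of 4: {3,4}; class of 3: {3,4}

Answer: BISIMILAR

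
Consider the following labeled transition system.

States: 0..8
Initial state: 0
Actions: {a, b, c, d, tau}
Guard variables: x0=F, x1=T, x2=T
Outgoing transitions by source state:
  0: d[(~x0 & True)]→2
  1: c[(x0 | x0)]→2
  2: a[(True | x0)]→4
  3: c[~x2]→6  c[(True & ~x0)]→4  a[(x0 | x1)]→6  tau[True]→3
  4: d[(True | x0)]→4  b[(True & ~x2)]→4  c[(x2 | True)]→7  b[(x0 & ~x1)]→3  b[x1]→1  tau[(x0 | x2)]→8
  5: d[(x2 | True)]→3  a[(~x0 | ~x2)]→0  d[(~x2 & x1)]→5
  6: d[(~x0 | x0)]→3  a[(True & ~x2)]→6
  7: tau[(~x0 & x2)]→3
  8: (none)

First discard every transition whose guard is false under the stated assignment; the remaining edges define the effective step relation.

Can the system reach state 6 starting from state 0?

Answer: REACHABLE

Trace:
13 transition(s) survive guard evaluation.
L0 = {0}
L1 = {2}  cumulative {0,2}
L2 = {4}  cumulative {0,2,4}
L3 = {1,7,8}  cumulative {0,1,2,4,7,8}
L4 = {3}  cumulative {0,1,2,3,4,7,8}
L5 = {6}  cumulative {0,1,2,3,4,6,7,8}
Reach set: {0,1,2,3,4,6,7,8}
Path to 6: d·a·c·tau·a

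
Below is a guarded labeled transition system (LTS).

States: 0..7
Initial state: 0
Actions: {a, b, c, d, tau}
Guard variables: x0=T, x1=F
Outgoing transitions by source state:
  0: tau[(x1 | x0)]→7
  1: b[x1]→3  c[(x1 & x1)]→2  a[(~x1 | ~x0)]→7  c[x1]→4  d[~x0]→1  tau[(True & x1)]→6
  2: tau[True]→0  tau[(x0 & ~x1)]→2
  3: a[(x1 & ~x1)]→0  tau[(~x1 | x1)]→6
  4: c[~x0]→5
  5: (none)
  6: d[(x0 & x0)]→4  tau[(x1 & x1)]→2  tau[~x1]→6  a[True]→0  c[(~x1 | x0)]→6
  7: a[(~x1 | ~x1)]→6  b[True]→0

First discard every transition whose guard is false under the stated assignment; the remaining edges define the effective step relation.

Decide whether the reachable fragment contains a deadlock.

Answer: DEADLOCK at state 4

Analysis:
Reach set: {0,4,6,7}
  0: tau→7  [1 out]
  4: ∅  [STUCK]
  6: a→0  c→6  d→4  tau→6  [4 out]
  7: a→6  b→0  [2 out]
Path to 4: tau·a·d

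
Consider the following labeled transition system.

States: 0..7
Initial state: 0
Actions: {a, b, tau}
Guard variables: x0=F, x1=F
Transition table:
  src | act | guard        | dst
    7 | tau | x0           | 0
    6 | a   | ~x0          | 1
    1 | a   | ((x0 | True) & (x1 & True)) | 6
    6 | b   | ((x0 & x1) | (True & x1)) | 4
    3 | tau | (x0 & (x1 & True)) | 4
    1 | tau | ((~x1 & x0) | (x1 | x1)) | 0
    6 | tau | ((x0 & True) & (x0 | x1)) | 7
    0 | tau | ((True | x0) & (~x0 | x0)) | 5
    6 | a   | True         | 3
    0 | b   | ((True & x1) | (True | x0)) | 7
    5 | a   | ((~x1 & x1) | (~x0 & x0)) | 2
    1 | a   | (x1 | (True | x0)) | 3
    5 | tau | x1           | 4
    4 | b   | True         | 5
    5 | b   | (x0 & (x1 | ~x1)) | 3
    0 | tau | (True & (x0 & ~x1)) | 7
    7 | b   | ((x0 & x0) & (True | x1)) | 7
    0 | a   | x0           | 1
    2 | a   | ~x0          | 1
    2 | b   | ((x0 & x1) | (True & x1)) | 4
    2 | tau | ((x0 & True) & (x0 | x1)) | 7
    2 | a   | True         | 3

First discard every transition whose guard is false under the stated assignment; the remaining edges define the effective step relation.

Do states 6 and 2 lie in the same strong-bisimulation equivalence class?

Compute ~ classes (split until stable):
  π0 = {{0,1,2,3,4,5,6,7}}
  π1 = {{0},{1,2,6},{3,5,7},{4}}
  π2 = {{0},{1},{2,6},{3,5,7},{4}}
5 equivalence class(es) (converged in 3)
6∈{2,6}, 2∈{2,6}

Answer: BISIMILAR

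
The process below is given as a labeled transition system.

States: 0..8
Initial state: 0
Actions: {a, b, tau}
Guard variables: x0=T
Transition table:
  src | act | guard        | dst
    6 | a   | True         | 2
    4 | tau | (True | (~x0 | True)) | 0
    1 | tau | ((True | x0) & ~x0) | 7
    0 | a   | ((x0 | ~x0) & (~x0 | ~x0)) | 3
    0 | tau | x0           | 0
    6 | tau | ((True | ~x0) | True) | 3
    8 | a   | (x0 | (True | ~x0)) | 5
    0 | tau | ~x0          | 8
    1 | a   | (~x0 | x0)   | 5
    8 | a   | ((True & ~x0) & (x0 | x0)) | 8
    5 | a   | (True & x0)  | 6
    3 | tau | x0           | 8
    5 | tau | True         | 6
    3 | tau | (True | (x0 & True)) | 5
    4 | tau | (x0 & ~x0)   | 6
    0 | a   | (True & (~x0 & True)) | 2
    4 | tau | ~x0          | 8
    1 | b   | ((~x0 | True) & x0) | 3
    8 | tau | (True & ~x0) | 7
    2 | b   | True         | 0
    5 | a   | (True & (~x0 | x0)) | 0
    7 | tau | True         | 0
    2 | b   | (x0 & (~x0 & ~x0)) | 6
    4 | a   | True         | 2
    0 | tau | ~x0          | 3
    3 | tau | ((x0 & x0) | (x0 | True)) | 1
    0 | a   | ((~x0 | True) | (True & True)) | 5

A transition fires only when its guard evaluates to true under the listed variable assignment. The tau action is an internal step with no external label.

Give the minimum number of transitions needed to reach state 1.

BFS to 1:
  depth 0: {0}
  depth 1: {5}
  depth 2: {6}
  depth 3: {2,3}
  depth 4: {1,8}
1 enters at depth 4; path a·a·tau·tau

Answer: 4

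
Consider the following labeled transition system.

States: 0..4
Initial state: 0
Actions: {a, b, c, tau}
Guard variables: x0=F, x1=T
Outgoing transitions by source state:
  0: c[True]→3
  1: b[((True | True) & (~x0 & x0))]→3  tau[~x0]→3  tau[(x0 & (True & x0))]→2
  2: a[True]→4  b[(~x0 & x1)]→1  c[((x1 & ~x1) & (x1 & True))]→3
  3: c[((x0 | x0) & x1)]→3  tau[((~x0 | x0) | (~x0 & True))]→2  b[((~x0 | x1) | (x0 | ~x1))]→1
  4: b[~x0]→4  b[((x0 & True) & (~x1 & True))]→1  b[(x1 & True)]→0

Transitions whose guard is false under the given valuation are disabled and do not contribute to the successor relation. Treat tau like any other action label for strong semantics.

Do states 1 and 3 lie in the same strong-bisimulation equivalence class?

Refine partition for ~:
  P[0] = {{0,1,2,3,4}}
  P[1] = {{0},{1},{2},{3},{4}}
Fixed point at round 2; 5 class(es).
[1]={1}  [3]={3}

Answer: NOT BISIMILAR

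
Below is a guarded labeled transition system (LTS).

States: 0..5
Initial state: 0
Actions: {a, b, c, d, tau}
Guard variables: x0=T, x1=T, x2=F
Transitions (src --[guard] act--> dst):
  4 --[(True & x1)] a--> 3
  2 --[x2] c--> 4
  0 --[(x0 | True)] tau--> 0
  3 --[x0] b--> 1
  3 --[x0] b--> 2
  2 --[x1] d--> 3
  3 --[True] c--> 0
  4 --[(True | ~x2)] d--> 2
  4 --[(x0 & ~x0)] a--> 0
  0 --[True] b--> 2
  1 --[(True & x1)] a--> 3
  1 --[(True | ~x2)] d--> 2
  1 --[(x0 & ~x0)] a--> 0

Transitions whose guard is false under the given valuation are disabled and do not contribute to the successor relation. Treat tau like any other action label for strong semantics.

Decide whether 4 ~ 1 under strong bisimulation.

Answer: BISIMILAR

Working:
Refine partition for ~:
  round 0: {{0,1,2,3,4,5}}
  round 1: {{0},{1,4},{2},{3},{5}}
Fixed point at round 2; 5 class(es).
4∈{1,4}, 1∈{1,4}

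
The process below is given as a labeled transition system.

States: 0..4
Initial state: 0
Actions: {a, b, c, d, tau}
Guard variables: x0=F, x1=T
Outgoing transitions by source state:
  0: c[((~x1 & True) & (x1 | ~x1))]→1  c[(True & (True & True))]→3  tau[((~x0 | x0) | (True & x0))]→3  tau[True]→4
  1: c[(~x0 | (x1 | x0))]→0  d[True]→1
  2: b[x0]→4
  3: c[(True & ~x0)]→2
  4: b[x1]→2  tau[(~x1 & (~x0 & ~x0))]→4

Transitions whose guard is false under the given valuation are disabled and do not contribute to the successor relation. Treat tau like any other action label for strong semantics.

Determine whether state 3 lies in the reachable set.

Answer: REACHABLE

Working:
After dropping false guards: 7 live edges.
L0 = {0}
L1 = {3,4}  cumulative {0,3,4}
L2 = {2}  cumulative {0,2,3,4}
R = {0,2,3,4}
witness 3: c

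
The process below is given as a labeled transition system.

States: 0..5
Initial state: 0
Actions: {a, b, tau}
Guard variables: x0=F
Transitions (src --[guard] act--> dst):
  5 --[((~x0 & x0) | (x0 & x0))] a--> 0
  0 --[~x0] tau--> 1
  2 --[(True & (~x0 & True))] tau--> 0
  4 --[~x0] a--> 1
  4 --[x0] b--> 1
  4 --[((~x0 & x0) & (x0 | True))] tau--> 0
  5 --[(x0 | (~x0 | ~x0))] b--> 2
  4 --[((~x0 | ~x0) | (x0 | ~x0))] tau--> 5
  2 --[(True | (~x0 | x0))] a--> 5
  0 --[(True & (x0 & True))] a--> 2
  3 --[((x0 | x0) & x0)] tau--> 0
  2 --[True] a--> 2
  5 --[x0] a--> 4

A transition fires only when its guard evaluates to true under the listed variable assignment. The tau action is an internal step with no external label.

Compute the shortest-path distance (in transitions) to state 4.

Answer: UNREACHABLE

Working:
Breadth-first toward 4:
  L0 = {0}
  L1 = {1}
4 never appears.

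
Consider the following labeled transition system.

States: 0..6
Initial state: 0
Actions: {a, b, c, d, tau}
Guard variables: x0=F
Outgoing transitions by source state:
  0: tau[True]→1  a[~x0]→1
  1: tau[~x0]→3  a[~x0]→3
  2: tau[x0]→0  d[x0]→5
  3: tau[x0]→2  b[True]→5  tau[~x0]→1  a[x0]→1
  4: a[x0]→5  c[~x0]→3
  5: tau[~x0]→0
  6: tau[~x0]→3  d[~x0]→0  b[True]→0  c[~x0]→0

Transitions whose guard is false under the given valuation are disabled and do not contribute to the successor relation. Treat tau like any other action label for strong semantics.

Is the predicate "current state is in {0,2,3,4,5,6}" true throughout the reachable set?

Answer: INVARIANT VIOLATED at state 1

Analysis:
Inv-set: {0,2,3,4,5,6}
Reach set: {0,1,3,5}
  0: ok
  1: ✗ unsafe
  3: ok
  5: ok
witness against invariant: tau → 1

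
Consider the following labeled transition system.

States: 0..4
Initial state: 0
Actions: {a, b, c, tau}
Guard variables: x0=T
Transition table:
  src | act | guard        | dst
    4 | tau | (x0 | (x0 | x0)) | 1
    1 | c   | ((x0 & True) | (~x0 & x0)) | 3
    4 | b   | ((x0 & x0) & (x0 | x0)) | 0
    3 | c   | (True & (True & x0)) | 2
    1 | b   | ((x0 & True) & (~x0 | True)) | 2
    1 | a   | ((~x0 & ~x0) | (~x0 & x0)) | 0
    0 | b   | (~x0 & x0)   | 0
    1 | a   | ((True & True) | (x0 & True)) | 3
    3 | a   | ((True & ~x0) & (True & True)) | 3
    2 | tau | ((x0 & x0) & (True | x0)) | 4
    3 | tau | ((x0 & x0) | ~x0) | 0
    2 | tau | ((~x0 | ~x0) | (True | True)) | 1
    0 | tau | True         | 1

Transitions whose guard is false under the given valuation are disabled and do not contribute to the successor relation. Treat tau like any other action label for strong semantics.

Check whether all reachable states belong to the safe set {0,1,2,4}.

Inv-set: {0,1,2,4}
Reachable = {0,1,2,3,4}
  0: safe
  1: safe
  2: safe
  3: outside
  4: safe
counterexample path to 3: tau·c

Answer: INVARIANT VIOLATED at state 3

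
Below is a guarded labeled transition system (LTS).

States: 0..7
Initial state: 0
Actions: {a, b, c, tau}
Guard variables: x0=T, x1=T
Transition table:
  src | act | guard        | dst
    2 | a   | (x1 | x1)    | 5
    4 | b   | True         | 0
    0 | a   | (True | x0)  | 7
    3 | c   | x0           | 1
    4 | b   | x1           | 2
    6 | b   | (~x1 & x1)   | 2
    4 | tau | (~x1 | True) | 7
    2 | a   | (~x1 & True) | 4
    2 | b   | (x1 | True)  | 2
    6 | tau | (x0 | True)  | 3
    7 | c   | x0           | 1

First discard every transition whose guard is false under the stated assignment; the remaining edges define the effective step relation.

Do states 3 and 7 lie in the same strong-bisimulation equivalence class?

Bisimulation quotient by refinement:
  π0 = {{0,1,2,3,4,5,6,7}}
  π1 = {{0},{1,5},{2},{3,7},{4},{6}}
6 equivalence class(es) (converged in 2)
class of 3: {3,7}; class of 7: {3,7}

Answer: BISIMILAR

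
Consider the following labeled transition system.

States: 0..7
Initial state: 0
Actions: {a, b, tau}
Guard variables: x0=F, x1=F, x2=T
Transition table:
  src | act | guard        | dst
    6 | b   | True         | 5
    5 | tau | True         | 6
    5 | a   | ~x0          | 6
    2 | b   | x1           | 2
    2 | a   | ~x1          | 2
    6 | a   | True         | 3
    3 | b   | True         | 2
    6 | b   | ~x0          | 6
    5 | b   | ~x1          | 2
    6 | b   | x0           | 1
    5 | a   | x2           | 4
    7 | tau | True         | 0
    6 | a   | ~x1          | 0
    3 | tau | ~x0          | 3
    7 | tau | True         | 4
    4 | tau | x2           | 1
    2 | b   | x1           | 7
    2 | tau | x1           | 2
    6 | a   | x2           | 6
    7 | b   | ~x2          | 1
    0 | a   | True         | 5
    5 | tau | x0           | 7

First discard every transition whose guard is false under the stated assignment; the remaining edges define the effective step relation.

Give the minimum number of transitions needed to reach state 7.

Breadth-first toward 7:
  L0 = {0}
  L1 = {5}
  L2 = {2,4,6}
  L3 = {1,3}
7 never appears.

Answer: UNREACHABLE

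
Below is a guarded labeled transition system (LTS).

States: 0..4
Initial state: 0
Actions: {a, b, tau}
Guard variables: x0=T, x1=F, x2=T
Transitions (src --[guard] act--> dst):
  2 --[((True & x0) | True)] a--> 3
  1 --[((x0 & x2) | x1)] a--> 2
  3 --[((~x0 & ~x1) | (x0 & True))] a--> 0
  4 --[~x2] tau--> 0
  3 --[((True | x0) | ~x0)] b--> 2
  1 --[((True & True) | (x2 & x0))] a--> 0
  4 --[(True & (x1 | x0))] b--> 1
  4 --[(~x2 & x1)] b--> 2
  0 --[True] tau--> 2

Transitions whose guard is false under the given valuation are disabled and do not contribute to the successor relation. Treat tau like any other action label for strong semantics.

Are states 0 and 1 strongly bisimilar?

Answer: NOT BISIMILAR

Trace:
Bisimulation quotient by refinement:
  π0 = {{0,1,2,3,4}}
  π1 = {{0},{1,2},{3},{4}}
  π2 = {{0},{1},{2},{3},{4}}
5 equivalence class(es) (converged in 3)
0∈{0}, 1∈{1}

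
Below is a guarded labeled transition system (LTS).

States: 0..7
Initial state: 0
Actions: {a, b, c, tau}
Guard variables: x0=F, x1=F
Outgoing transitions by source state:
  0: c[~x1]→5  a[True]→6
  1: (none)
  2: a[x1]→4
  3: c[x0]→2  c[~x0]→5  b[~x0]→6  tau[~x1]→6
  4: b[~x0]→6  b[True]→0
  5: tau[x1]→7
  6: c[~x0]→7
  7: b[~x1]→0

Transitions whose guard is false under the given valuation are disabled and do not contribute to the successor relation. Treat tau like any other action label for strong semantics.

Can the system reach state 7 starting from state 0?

9 transition(s) survive guard evaluation.
depth 0: {0}
depth 1: {5,6}  cumulative {0,5,6}
depth 2: {7}  cumulative {0,5,6,7}
Reach set: {0,5,6,7}
witness 7: a·c

Answer: REACHABLE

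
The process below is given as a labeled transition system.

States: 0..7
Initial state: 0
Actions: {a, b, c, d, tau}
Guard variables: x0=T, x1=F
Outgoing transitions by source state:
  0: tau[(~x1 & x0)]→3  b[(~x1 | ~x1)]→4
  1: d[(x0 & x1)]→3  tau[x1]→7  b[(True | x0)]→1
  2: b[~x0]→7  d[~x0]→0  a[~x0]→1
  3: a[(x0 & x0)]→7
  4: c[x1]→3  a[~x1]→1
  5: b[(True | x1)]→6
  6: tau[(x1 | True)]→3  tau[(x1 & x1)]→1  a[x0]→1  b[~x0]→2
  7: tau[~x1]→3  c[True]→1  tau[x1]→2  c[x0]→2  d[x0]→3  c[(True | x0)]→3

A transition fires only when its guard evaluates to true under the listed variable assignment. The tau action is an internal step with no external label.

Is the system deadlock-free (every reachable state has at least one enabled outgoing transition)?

Reachable = {0,1,2,3,4,7}
  0: b→4  tau→3  [deg 2]
  1: b→1  [deg 1]
  2: ∅  [deadlock]
  3: a→7  [deg 1]
  4: a→1  [deg 1]
  7: c→1  c→2  c→3  d→3  tau→3  [deg 5]
trace reaching 2: tau·a·c

Answer: DEADLOCK at state 2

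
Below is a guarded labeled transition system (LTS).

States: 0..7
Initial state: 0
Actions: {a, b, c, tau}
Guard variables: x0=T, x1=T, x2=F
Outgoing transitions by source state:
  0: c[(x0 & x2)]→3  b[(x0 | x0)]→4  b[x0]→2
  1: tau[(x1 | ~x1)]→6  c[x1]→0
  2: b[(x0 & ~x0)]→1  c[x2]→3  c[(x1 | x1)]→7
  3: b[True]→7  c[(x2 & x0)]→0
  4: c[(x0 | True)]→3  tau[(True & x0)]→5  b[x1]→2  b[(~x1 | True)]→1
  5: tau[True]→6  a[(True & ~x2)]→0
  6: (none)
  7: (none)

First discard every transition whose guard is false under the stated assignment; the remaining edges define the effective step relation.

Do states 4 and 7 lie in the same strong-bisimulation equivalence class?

Refine partition for ~:
  round 0: {{0,1,2,3,4,5,6,7}}
  round 1: {{0,3},{1},{2},{4},{5},{6,7}}
  round 2: {{0},{1},{2},{3},{4},{5},{6,7}}
Fixed point at round 3; 7 class(es).
class of 4: {4}; class of 7: {6,7}

Answer: NOT BISIMILAR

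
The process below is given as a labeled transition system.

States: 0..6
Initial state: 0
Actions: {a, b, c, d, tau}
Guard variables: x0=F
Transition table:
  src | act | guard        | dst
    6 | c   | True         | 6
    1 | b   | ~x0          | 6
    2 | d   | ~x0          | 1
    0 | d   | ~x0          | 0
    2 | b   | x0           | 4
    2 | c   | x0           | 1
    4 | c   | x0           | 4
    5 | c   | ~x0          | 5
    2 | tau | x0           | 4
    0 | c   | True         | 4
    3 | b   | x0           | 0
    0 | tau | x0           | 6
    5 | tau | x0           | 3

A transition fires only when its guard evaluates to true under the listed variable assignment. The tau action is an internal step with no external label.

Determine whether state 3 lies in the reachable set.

Answer: UNREACHABLE

Trace:
6 transition(s) survive guard evaluation.
Layer 0: {0}
Layer 1: {4}  now seen {0,4}
Reachable = {0,4}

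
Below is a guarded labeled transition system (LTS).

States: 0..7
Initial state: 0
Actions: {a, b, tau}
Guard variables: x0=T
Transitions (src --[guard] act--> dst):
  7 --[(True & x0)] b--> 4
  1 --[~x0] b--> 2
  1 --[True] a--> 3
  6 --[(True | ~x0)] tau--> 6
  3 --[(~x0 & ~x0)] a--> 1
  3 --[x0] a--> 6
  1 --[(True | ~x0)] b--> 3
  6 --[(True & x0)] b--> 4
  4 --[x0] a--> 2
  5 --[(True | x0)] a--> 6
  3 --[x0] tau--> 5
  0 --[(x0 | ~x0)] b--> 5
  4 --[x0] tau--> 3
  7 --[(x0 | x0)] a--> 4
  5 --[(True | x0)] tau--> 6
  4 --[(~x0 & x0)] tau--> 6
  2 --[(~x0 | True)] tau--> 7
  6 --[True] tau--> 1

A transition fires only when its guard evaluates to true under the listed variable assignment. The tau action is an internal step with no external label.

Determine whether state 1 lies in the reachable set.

After dropping false guards: 15 live edges.
L0 = {0}
L1 = {5}  total {0,5}
L2 = {6}  total {0,5,6}
L3 = {1,4}  total {0,1,4,5,6}
L4 = {2,3}  total {0,1,2,3,4,5,6}
L5 = {7}  total {0,1,2,3,4,5,6,7}
Reach set: {0,1,2,3,4,5,6,7}
trace reaching 1: b·a·tau

Answer: REACHABLE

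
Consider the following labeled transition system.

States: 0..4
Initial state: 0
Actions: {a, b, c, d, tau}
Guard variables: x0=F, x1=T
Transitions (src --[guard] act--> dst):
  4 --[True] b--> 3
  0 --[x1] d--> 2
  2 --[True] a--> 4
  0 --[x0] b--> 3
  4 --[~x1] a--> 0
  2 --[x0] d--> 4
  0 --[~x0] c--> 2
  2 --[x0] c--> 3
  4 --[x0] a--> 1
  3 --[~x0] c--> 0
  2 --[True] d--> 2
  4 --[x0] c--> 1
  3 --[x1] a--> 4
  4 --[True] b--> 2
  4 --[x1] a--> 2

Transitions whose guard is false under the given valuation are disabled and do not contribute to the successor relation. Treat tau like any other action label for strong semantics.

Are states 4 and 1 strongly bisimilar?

Refine partition for ~:
  π0 = {{0,1,2,3,4}}
  π1 = {{0},{1},{2},{3},{4}}
stable after 2 split(s): 5 block(s)
class of 4: {4}; class of 1: {1}

Answer: NOT BISIMILAR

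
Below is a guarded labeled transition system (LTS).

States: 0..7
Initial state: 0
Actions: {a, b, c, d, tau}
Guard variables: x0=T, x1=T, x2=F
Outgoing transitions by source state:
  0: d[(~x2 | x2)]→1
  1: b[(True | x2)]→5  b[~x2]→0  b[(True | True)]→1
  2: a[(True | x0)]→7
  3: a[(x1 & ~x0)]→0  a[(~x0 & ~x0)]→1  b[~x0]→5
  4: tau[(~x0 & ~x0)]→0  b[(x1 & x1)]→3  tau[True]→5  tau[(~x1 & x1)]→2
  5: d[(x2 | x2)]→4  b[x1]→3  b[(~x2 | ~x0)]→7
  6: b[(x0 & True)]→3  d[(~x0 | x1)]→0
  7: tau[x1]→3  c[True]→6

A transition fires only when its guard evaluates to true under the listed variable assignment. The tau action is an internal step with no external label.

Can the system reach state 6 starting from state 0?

Answer: REACHABLE

Working:
Guard filter leaves 13 enabled edge(s).
Layer 0: {0}
Layer 1: {1}  now seen {0,1}
Layer 2: {5}  now seen {0,1,5}
Layer 3: {3,7}  now seen {0,1,3,5,7}
Layer 4: {6}  now seen {0,1,3,5,6,7}
R = {0,1,3,5,6,7}
Path to 6: d·b·b·c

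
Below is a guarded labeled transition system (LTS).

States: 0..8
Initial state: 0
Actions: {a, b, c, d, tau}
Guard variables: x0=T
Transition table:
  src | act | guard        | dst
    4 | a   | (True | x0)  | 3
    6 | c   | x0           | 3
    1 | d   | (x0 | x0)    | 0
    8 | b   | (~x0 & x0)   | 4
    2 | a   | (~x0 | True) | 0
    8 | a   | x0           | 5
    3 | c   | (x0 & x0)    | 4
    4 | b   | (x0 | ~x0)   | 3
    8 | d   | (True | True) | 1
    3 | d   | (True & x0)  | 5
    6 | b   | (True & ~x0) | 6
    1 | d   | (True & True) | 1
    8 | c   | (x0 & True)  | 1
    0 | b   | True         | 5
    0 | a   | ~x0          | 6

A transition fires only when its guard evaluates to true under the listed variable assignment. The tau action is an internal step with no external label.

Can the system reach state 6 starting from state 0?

Answer: UNREACHABLE

Trace:
After dropping false guards: 12 live edges.
depth 0: {0}
depth 1: {5}  cumulative {0,5}
Reachable = {0,5}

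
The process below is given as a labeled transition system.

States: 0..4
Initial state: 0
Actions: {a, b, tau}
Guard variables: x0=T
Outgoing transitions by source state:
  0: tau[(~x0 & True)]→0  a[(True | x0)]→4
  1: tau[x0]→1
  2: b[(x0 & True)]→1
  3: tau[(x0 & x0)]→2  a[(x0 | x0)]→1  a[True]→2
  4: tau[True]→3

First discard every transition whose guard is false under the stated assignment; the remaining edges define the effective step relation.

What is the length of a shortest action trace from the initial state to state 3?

Answer: 2

Working:
Layered search for 3:
  L0 = {0}
  L1 = {4}
  L2 = {3}
first hit 3 at d=2 via a·tau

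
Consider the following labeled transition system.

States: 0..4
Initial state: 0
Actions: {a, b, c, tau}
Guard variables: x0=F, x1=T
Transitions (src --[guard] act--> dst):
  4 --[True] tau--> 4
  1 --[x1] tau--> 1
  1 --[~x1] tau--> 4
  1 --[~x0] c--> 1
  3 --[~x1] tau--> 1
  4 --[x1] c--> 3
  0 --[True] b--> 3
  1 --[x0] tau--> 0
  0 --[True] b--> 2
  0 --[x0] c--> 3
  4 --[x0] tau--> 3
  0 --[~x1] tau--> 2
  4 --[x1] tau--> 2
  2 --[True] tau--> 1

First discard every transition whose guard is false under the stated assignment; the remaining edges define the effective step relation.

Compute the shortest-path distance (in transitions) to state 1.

Layered search for 1:
  depth 0: {0}
  depth 1: {2,3}
  depth 2: {1}
first hit 1 at d=2 via b·tau

Answer: 2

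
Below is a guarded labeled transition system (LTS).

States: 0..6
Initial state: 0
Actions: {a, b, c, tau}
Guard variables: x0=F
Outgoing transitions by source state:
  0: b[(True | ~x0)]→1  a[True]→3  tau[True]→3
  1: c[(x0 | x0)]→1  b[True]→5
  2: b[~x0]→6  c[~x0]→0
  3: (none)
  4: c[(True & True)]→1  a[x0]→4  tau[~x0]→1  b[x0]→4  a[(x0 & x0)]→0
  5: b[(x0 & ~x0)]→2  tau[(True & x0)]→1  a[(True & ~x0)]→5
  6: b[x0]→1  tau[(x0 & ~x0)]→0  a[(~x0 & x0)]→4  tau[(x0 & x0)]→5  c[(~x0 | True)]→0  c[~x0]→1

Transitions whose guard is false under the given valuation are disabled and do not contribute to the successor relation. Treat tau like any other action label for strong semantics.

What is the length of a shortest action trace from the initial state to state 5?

Answer: 2

Trace:
Layered search for 5:
  depth 0: {0}
  depth 1: {1,3}
  depth 2: {5}
first hit 5 at d=2 via b·b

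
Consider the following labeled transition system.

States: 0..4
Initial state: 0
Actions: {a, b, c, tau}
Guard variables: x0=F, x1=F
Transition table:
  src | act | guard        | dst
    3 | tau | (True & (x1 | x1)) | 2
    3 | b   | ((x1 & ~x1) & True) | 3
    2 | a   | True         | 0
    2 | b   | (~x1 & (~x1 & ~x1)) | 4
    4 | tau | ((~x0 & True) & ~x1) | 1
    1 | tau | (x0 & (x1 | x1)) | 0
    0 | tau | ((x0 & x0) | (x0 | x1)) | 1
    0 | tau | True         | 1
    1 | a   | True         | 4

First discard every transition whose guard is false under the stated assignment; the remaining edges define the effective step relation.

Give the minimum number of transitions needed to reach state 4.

Layered search for 4:
  Layer 0: {0}
  Layer 1: {1}
  Layer 2: {4}
4 enters at depth 2; path tau·a

Answer: 2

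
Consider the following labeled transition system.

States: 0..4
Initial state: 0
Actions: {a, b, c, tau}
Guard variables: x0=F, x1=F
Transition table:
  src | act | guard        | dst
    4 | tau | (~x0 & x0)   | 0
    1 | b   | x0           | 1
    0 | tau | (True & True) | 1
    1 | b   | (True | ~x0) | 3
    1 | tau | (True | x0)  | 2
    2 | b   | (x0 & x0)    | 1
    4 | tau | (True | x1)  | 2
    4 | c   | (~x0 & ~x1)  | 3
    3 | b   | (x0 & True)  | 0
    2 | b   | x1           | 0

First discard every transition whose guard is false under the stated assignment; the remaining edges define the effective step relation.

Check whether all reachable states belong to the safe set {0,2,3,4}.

Safe = {0,2,3,4}
Reach set: {0,1,2,3}
  0: ✓
  1: VIOLATES
  2: ✓
  3: ✓
witness against invariant: tau → 1

Answer: INVARIANT VIOLATED at state 1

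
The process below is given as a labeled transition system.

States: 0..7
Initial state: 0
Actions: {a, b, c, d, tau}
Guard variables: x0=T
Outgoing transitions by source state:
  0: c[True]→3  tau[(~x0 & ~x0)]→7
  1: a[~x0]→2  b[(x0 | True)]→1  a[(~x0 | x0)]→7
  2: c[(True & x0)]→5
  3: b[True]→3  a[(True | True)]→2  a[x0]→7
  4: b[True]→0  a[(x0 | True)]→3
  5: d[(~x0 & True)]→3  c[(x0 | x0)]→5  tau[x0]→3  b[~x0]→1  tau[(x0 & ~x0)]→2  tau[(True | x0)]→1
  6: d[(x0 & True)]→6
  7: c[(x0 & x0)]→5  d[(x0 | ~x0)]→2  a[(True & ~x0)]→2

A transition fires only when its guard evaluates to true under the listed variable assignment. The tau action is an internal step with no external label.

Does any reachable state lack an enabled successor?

R = {0,1,2,3,5,7}
  0: c→3  [deg 1]
  1: a→7  b→1  [deg 2]
  2: c→5  [deg 1]
  3: a→2  a→7  b→3  [deg 3]
  5: c→5  tau→1  tau→3  [deg 3]
  7: c→5  d→2  [deg 2]

Answer: DEADLOCK-FREE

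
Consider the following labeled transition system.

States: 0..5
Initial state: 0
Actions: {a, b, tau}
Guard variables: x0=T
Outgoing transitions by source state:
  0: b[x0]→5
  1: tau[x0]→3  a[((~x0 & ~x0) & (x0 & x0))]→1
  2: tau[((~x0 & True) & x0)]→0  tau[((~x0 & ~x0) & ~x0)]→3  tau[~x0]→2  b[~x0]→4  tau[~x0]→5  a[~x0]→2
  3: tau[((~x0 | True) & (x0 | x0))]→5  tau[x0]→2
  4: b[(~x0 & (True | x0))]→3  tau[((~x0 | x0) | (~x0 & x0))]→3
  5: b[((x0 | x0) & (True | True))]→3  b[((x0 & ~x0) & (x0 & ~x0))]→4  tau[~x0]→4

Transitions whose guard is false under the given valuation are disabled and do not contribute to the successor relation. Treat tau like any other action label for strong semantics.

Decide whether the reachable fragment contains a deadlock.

Answer: DEADLOCK at state 2

Working:
Reach set: {0,2,3,5}
  0: b→5  [1 out]
  2: ∅  [no exit]
  3: tau→2  tau→5  [2 out]
  5: b→3  [1 out]
witness 2: b·b·tau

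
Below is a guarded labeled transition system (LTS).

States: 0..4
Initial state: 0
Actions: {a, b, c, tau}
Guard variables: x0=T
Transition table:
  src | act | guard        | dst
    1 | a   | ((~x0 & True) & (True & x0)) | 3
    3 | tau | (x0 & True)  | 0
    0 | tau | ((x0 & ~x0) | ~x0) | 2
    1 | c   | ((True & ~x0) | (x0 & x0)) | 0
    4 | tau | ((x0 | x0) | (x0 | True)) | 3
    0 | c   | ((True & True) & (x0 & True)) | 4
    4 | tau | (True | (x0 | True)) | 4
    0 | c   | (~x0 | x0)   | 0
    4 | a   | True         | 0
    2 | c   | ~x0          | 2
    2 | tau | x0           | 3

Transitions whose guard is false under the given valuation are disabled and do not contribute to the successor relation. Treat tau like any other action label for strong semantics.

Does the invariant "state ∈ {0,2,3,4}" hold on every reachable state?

Inv-set: {0,2,3,4}
R = {0,3,4}
  0: ✓
  3: ✓
  4: ✓

Answer: INVARIANT HOLDS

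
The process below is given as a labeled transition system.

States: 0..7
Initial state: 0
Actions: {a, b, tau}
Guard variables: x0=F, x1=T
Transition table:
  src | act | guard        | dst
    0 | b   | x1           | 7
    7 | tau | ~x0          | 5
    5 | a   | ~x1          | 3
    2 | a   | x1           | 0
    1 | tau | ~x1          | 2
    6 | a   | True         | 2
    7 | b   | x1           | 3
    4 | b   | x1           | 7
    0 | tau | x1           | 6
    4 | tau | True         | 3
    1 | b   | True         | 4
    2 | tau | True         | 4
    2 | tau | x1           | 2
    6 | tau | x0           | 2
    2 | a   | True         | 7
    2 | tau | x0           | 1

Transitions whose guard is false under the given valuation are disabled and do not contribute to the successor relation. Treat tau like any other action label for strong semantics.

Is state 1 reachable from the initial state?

After dropping false guards: 12 live edges.
depth 0: {0}
depth 1: {6,7}  total {0,6,7}
depth 2: {2,3,5}  total {0,2,3,5,6,7}
depth 3: {4}  total {0,2,3,4,5,6,7}
Reach set: {0,2,3,4,5,6,7}

Answer: UNREACHABLE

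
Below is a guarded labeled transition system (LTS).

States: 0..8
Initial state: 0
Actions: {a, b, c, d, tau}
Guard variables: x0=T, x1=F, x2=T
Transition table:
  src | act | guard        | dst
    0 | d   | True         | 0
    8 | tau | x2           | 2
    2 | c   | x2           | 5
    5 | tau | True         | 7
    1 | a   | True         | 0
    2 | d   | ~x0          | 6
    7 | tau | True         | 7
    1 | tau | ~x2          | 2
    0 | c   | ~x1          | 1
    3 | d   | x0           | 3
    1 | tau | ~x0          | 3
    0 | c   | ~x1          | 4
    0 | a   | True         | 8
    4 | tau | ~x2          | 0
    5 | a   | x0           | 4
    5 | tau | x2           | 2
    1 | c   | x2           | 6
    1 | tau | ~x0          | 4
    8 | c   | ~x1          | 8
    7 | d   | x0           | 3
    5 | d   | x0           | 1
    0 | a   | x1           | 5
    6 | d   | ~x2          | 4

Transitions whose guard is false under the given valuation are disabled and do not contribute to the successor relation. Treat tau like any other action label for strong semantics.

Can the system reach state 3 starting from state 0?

Guard filter leaves 16 enabled edge(s).
depth 0: {0}
depth 1: {1,4,8}  total {0,1,4,8}
depth 2: {2,6}  total {0,1,2,4,6,8}
depth 3: {5}  total {0,1,2,4,5,6,8}
depth 4: {7}  total {0,1,2,4,5,6,7,8}
depth 5: {3}  total {0,1,2,3,4,5,6,7,8}
Reachable = {0,1,2,3,4,5,6,7,8}
Path to 3: a·tau·c·tau·d

Answer: REACHABLE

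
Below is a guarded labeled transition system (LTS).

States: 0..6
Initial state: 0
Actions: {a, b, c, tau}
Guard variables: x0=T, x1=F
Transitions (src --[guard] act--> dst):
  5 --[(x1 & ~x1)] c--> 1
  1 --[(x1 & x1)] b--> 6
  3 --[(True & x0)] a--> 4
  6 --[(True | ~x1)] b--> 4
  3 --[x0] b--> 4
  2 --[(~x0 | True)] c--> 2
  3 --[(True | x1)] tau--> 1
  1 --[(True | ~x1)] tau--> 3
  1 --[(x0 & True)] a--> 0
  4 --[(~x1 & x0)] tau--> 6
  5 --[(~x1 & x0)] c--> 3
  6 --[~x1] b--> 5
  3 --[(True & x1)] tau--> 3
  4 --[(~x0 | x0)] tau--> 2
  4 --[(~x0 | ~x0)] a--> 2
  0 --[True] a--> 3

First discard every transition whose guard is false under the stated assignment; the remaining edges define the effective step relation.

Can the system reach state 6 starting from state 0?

Answer: REACHABLE

Trace:
After dropping false guards: 12 live edges.
Layer 0: {0}
Layer 1: {3}  now seen {0,3}
Layer 2: {1,4}  now seen {0,1,3,4}
Layer 3: {2,6}  now seen {0,1,2,3,4,6}
Layer 4: {5}  now seen {0,1,2,3,4,5,6}
R = {0,1,2,3,4,5,6}
Path to 6: a·a·tau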